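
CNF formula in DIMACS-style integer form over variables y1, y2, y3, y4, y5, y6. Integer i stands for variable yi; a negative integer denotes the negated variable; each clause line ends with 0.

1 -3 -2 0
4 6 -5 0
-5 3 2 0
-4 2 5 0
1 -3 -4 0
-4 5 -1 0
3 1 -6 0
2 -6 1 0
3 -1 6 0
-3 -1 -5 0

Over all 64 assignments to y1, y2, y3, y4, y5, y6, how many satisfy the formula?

13

Split on y1, then y3.
  y1=1, y3=1: remaining (y2,y4,y5,y6) ∈ {(0,0,0,0); (0,0,0,1); (1,0,0,0); (1,0,0,1)} — 4.
  y1=1, y3=0: remaining (y2,y4,y5,y6) ∈ {(0,0,0,1); (1,0,0,1); (1,0,1,1); (1,1,1,1)} — 4.
  y1=0, y3=1: remaining (y2,y4,y5,y6) ∈ {(0,0,0,0)} — 1.
  y1=0, y3=0: remaining (y2,y4,y5,y6) ∈ {(0,0,0,0); (1,0,0,0); (1,1,0,0); (1,1,1,0)} — 4.
Total: 4 + 4 + 1 + 4 = 13.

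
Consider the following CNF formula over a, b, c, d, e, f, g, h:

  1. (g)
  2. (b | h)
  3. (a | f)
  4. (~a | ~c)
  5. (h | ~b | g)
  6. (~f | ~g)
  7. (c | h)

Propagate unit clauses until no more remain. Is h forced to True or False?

True

(g) stands alone — g = True.
(~g | ~f): since g = True, the clause reduces to (~f). f = False.
(a | f) with f = False leaves only a, so a = True.
(~c | ~a) with a = True leaves only ~c, so c = False.
From (h | c) and c = False: h = True.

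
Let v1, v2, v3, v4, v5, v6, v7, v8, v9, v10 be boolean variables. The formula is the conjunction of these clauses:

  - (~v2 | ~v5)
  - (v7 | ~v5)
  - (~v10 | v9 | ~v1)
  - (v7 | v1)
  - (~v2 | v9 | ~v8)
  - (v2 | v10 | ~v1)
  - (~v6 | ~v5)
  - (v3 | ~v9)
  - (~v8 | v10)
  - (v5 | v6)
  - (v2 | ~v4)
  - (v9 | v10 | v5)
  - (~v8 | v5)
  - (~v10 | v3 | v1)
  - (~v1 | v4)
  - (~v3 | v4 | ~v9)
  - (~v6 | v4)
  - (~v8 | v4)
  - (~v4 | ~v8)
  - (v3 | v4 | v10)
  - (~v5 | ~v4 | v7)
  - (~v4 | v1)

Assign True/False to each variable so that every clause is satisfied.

v1=F, v2=F, v3=T, v4=F, v5=T, v6=F, v7=T, v8=F, v9=F, v10=F

Pure literal: v7 appears only positively; assign v7 = True.
Pure literal: v8 appears only negated; assign v8 = False.
Branch on v1: take v1 = False.
  then v4 is forced to False.
  then v6 is forced to False.
  then v5 is forced to True.
  then v2 is forced to False.
Set v3 = True and propagate.
  then v9 is forced to False.
v10 is now unconstrained; take v10 = False.
Every clause has at least one true literal under this assignment.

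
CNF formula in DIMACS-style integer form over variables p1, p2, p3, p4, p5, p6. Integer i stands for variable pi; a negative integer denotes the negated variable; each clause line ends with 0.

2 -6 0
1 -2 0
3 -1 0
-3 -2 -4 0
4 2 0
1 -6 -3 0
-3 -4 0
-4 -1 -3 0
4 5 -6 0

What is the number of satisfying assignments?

5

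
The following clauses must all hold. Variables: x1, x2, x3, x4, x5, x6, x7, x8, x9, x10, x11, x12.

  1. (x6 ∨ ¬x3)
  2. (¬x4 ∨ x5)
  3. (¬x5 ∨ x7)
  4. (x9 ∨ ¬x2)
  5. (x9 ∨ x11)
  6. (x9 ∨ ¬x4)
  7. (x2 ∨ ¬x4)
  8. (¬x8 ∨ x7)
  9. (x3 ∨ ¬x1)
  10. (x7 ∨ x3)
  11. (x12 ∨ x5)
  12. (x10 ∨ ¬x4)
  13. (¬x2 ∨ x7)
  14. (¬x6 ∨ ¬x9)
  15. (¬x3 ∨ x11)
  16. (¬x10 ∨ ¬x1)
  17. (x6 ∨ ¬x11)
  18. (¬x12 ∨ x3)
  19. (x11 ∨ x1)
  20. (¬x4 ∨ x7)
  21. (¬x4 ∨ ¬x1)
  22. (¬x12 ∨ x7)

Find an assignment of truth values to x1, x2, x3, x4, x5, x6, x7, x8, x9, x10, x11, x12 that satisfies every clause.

Pure literal: x4 appears only negated; assign x4 = False.
x7 occurs only positively in the remaining clauses — set x7 = True.
Set x1 = False and propagate.
  then x11 is forced to True.
  then x6 is forced to True.
  then x9 is forced to False.
  then x2 is forced to False.
Set x3 = True and propagate.
Set x5 = False and propagate.
  then x12 is forced to True.
x8, x10 are now unconstrained; take x8 = True, x10 = True.
Every clause has at least one true literal under this assignment.
Check each clause:
  1. (x6 ∨ ¬x3) — x6 is true.
  2. (¬x4 ∨ x5) — ¬x4 is true.
  3. (x7 ∨ ¬x5) — ¬x5 is true.
  4. (x9 ∨ ¬x2) — ¬x2 is true.
  5. (x11 ∨ x9) — x11 is true.
  6. (¬x4 ∨ x9) — ¬x4 is true.
  7. (x2 ∨ ¬x4) — ¬x4 is true.
  8. (x7 ∨ ¬x8) — x7 is true.
  9. (¬x1 ∨ x3) — x3 is true.
  10. (x7 ∨ x3) — x3 is true.
  11. (x5 ∨ x12) — x12 is true.
  12. (¬x4 ∨ x10) — x10 is true.
  13. (¬x2 ∨ x7) — ¬x2 is true.
  14. (¬x6 ∨ ¬x9) — ¬x9 is true.
  15. (x11 ∨ ¬x3) — x11 is true.
  16. (¬x10 ∨ ¬x1) — ¬x1 is true.
  17. (x6 ∨ ¬x11) — x6 is true.
  18. (¬x12 ∨ x3) — x3 is true.
  19. (x11 ∨ x1) — x11 is true.
  20. (¬x4 ∨ x7) — ¬x4 is true.
  21. (¬x1 ∨ ¬x4) — ¬x4 is true.
  22. (x7 ∨ ¬x12) — x7 is true.

x1=False, x2=False, x3=True, x4=False, x5=False, x6=True, x7=True, x8=True, x9=False, x10=True, x11=True, x12=True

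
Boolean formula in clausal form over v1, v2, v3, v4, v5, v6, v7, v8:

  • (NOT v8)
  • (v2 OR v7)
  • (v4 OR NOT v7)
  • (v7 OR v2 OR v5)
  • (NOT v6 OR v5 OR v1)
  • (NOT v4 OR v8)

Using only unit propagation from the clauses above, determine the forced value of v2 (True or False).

(NOT v8) is a unit clause: v8 = False.
From (v8 OR NOT v4) and v8 = False: v4 = False.
From (NOT v7 OR v4) and v4 = False: v7 = False.
(v7 OR v2) with v7 = False leaves only v2, so v2 = True.

True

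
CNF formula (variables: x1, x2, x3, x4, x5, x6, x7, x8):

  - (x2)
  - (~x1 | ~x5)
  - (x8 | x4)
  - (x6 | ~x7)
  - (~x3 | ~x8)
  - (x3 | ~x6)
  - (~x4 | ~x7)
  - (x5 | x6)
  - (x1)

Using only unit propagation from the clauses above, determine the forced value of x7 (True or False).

False

(x2) stands alone — x2 = True.
(x1) stands alone — x1 = True.
In (~x1 | ~x5), ~x1 is now false; ~x5 must hold, so x5 = False.
(x5 | x6): since x5 = False, the clause reduces to (x6). x6 = True.
(~x6 | x3): since x6 = True, the clause reduces to (x3). x3 = True.
(~x8 | ~x3) with x3 = True leaves only ~x8, so x8 = False.
(x4 | x8) with x8 = False leaves only x4, so x4 = True.
(~x4 | ~x7): since x4 = True, the clause reduces to (~x7). x7 = False.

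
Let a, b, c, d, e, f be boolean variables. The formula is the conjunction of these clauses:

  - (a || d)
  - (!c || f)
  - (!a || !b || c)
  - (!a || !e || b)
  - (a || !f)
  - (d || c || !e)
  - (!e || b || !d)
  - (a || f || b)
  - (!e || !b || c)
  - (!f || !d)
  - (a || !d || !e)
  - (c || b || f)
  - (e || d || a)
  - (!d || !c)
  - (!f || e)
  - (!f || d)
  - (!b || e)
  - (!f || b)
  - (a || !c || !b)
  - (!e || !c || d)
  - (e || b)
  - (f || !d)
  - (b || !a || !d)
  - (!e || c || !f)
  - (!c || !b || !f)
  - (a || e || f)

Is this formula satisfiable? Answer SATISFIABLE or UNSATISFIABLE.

UNSATISFIABLE

b = True:
  propagation gives e=True, c=True, f=True; an empty clause results — contradiction.
b = False:
  propagation gives f=False, c=False; an empty clause results — contradiction.
Every branch closes, so no satisfying assignment exists.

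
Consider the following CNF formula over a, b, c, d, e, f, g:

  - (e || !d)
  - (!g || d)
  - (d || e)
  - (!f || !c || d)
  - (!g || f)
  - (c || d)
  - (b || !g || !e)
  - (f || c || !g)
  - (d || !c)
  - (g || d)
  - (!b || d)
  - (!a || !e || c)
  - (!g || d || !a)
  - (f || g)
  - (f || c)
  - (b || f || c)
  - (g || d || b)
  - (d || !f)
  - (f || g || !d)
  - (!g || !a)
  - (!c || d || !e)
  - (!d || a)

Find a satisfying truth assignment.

a=True  b=False  c=True  d=True  e=True  f=True  g=False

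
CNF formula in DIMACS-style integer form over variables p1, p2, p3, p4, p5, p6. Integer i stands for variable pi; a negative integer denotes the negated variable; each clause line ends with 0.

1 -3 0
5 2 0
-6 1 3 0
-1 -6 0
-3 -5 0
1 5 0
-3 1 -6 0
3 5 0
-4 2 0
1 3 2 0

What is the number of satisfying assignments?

Case analysis on p1 and p3:
  p1=1, p3=1: remaining (p2,p4,p5,p6) ∈ {(1,0,0,0); (1,1,0,0)} — 2.
  p1=1, p3=0: remaining (p2,p4,p5,p6) ∈ {(0,0,1,0); (1,0,1,0); (1,1,1,0)} — 3.
  p1=0, p3=1: a clause becomes empty — 0.
  p1=0, p3=0: remaining (p2,p4,p5,p6) ∈ {(1,0,1,0); (1,1,1,0)} — 2.
Total: 2 + 3 + 0 + 2 = 7.

7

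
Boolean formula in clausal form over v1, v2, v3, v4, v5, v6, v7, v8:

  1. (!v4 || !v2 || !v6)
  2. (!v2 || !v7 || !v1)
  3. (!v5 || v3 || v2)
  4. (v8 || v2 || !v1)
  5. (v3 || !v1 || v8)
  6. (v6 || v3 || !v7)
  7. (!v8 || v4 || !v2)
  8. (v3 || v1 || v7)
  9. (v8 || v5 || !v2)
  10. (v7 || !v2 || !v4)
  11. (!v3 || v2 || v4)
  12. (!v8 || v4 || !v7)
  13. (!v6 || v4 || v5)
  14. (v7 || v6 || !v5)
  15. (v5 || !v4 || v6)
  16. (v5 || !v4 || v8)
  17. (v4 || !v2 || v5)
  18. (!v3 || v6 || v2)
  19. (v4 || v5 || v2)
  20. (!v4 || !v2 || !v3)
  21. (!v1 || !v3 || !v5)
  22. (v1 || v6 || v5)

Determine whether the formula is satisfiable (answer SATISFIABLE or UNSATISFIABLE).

Branch on v1: take v1 = False.
Set v2 = False and propagate.
Set v3 = False and propagate.
  then v5 is forced to False.
  then v7 is forced to True.
  then v6 is forced to True.
  then v4 is forced to True.
  then v8 is forced to True.
So v1=F, v2=F, v3=F, v4=T, v5=F, v6=T, v7=T, v8=T is a satisfying assignment.

SATISFIABLE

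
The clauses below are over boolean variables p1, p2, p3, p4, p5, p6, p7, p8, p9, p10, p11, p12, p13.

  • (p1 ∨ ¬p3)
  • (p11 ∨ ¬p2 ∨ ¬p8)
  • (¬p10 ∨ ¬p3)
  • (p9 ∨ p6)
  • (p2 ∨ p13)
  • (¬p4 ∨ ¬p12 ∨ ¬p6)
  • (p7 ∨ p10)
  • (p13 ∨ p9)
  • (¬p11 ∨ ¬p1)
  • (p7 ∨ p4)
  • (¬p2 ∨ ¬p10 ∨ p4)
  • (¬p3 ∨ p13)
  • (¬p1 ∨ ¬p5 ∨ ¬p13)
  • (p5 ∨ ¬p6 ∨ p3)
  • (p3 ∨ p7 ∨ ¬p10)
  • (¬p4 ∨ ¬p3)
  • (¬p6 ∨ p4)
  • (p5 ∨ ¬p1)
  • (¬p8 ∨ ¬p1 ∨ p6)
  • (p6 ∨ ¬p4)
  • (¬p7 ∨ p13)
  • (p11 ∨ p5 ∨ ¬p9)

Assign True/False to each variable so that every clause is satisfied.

p1=F  p2=F  p3=F  p4=F  p5=T  p6=F  p7=T  p8=T  p9=T  p10=T  p11=F  p12=F  p13=T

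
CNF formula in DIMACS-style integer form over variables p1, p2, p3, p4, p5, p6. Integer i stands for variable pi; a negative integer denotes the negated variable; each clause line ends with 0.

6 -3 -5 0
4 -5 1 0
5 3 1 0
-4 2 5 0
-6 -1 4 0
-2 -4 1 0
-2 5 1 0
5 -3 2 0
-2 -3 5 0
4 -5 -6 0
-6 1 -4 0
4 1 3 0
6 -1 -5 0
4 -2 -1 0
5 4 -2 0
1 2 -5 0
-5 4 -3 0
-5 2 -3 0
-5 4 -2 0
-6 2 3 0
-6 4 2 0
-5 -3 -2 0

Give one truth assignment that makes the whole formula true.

p1 = True  p2 = True  p3 = False  p4 = True  p5 = True  p6 = True

Check each clause:
  1. (p6 || !p5 || !p3) — !p3 is true.
  2. (!p5 || p4 || p1) — p1 is true.
  3. (p1 || p3 || p5) — p1 is true.
  4. (!p4 || p2 || p5) — p2 is true.
  5. (p4 || !p1 || !p6) — p4 is true.
  6. (!p4 || !p2 || p1) — p1 is true.
  7. (p5 || !p2 || p1) — p1 is true.
  8. (!p3 || p5 || p2) — !p3 is true.
  9. (!p3 || p5 || !p2) — p5 is true.
  10. (!p5 || !p6 || p4) — p4 is true.
  11. (p1 || !p6 || !p4) — p1 is true.
  12. (p4 || p1 || p3) — p1 is true.
  13. (!p5 || !p1 || p6) — p6 is true.
  14. (!p1 || !p2 || p4) — p4 is true.
  15. (p4 || !p2 || p5) — p4 is true.
  16. (p2 || p1 || !p5) — p1 is true.
  17. (!p3 || !p5 || p4) — p4 is true.
  18. (!p5 || p2 || !p3) — p2 is true.
  19. (!p2 || !p5 || p4) — p4 is true.
  20. (!p6 || p2 || p3) — p2 is true.
  21. (p2 || !p6 || p4) — p2 is true.
  22. (!p2 || !p3 || !p5) — !p3 is true.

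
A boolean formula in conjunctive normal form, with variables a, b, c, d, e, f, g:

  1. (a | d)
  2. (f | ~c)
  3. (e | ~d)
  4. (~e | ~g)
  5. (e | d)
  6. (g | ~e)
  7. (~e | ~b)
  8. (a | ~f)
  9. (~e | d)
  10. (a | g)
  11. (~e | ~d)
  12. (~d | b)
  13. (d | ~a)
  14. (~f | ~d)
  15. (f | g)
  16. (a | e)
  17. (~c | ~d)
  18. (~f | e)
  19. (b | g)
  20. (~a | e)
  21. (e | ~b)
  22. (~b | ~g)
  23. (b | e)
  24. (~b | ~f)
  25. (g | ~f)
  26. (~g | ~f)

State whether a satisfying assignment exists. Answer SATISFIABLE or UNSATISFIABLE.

UNSATISFIABLE

e = True:
  propagation gives g=False; an empty clause results — contradiction.
e = False:
  propagation gives d=False; an empty clause results — contradiction.
Every branch closes, so no satisfying assignment exists.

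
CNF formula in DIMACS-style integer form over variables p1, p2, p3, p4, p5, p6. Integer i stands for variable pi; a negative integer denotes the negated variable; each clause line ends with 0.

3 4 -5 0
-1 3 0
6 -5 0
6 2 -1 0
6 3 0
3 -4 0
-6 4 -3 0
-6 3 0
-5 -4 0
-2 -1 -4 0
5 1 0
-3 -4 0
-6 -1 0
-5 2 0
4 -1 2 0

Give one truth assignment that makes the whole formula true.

p1 = T, p2 = T, p3 = T, p4 = F, p5 = F, p6 = F

Try p1 = True.
  then p3 is forced to True.
  then p4 is forced to False.
  then p6 is forced to False.
  then p5 is forced to False.
  then p2 is forced to True.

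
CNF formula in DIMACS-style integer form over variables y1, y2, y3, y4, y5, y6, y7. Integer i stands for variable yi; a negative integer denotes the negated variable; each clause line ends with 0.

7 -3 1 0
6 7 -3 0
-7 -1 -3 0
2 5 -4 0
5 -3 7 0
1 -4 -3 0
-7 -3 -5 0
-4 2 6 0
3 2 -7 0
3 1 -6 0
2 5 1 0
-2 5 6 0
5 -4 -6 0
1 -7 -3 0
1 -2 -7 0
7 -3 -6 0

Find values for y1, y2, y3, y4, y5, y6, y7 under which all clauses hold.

y1=1  y2=0  y3=0  y4=0  y5=1  y6=1  y7=0

y4 occurs only negated in the remaining clauses — set y4 = False.
Try y1 = True.
Set y2 = False and propagate.
Try y3 = False.
  then y7 is forced to False.
y5, y6 are now unconstrained; take y5 = True, y6 = True.
Every clause has at least one true literal under this assignment.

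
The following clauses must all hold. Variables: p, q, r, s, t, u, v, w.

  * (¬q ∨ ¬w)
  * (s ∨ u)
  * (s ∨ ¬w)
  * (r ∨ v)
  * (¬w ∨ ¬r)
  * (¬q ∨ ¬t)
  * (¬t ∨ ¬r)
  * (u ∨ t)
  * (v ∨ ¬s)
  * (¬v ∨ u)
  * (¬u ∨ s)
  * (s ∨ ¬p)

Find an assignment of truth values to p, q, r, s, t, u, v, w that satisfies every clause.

p = F, q = F, r = F, s = T, t = T, u = T, v = T, w = T

p occurs only negated in the remaining clauses — set p = False.
Pure literal: q appears only negated; assign q = False.
Try r = False.
  then v is forced to True.
  then u is forced to True.
  then s is forced to True.
t, w are now unconstrained; take t = True, w = True.
Every clause has at least one true literal under this assignment.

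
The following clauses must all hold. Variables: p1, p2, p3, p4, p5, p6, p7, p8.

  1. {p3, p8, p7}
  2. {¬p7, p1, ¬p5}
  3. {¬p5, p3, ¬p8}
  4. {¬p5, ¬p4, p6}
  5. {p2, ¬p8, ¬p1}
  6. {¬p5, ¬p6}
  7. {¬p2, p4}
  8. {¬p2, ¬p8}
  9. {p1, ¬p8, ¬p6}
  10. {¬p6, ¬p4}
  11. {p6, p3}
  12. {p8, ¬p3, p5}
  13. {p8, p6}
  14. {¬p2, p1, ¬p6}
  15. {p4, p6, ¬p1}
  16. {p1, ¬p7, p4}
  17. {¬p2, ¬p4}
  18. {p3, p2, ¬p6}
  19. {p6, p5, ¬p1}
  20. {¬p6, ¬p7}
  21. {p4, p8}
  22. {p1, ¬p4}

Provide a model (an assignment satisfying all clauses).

p1=F  p2=F  p3=T  p4=F  p5=T  p6=F  p7=F  p8=T

Check each clause:
  1. {p3, p7, p8} — p8 is true.
  2. {p1, ¬p7, ¬p5} — ¬p7 is true.
  3. {p3, ¬p5, ¬p8} — p3 is true.
  4. {¬p4, p6, ¬p5} — ¬p4 is true.
  5. {p2, ¬p1, ¬p8} — ¬p1 is true.
  6. {¬p5, ¬p6} — ¬p6 is true.
  7. {p4, ¬p2} — ¬p2 is true.
  8. {¬p2, ¬p8} — ¬p2 is true.
  9. {¬p6, p1, ¬p8} — ¬p6 is true.
  10. {¬p6, ¬p4} — ¬p6 is true.
  11. {p6, p3} — p3 is true.
  12. {¬p3, p8, p5} — p8 is true.
  13. {p6, p8} — p8 is true.
  14. {¬p2, ¬p6, p1} — ¬p6 is true.
  15. {¬p1, p6, p4} — ¬p1 is true.
  16. {p1, ¬p7, p4} — ¬p7 is true.
  17. {¬p4, ¬p2} — ¬p4 is true.
  18. {p2, ¬p6, p3} — ¬p6 is true.
  19. {p5, p6, ¬p1} — p5 is true.
  20. {¬p6, ¬p7} — ¬p7 is true.
  21. {p8, p4} — p8 is true.
  22. {¬p4, p1} — ¬p4 is true.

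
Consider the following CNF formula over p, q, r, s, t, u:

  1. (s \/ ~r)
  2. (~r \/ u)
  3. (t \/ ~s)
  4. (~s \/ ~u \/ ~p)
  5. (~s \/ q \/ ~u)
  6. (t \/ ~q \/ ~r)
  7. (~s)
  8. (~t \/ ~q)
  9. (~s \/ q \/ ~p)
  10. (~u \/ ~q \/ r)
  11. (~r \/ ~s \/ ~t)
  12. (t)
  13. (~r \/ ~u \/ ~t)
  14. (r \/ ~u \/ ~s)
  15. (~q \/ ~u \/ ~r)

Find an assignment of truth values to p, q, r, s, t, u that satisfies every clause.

Unit propagation: (~s) forces s = False.
The clause (~r) is unit: r must be False.
Unit propagation: (t) forces t = True.
(~q) is a unit clause, so q = False.
p, u are now unconstrained; take p = False, u = True.
Every clause has at least one true literal under this assignment.
Check each clause:
  1. (s \/ ~r) — ~r is true.
  2. (~r \/ u) — ~r is true.
  3. (~s \/ t) — ~s is true.
  4. (~s \/ ~u \/ ~p) — ~s is true.
  5. (~s \/ ~u \/ q) — ~s is true.
  6. (t \/ ~r \/ ~q) — ~r is true.
  7. (~s) — ~s is true.
  8. (~t \/ ~q) — ~q is true.
  9. (~s \/ q \/ ~p) — ~s is true.
  10. (~q \/ r \/ ~u) — ~q is true.
  11. (~t \/ ~s \/ ~r) — ~s is true.
  12. (t) — t is true.
  13. (~r \/ ~t \/ ~u) — ~r is true.
  14. (~s \/ ~u \/ r) — ~s is true.
  15. (~r \/ ~q \/ ~u) — ~r is true.

p = 0, q = 0, r = 0, s = 0, t = 1, u = 1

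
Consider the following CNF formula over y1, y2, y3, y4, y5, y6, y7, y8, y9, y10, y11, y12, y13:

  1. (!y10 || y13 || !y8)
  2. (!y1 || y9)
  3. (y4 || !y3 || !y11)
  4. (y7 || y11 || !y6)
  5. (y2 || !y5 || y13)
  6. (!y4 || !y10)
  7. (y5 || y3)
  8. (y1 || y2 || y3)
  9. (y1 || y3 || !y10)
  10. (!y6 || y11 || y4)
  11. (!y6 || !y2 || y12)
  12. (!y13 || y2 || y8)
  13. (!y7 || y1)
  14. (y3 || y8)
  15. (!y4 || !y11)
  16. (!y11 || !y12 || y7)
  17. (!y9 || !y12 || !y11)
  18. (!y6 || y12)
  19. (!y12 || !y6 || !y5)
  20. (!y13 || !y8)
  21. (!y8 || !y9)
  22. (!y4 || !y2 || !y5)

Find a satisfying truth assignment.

y1=True, y2=True, y3=True, y4=False, y5=False, y6=False, y7=True, y8=False, y9=True, y10=True, y11=False, y12=True, y13=False

Pure literal: y6 appears only negated; assign y6 = False.
Branch on y1: take y1 = True.
  then y9 is forced to True.
  then y8 is forced to False.
  then y3 is forced to True.
Branch on y2: take y2 = True.
The remaining clauses are satisfied by y4 = False, y5 = False, y7 = True, y10 = True, y11 = False, y12 = True, y13 = False.
Every clause has at least one true literal under this assignment.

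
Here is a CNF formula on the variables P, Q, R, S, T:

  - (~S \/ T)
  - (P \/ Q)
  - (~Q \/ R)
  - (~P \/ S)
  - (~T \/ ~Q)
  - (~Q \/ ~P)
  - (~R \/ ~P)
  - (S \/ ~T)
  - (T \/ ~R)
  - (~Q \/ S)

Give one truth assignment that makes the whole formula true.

P = 1, Q = 0, R = 0, S = 1, T = 1

Check each clause:
  1. (~S \/ T) — T is true.
  2. (P \/ Q) — P is true.
  3. (~Q \/ R) — ~Q is true.
  4. (S \/ ~P) — S is true.
  5. (~Q \/ ~T) — ~Q is true.
  6. (~Q \/ ~P) — ~Q is true.
  7. (~R \/ ~P) — ~R is true.
  8. (S \/ ~T) — S is true.
  9. (T \/ ~R) — ~R is true.
  10. (~Q \/ S) — S is true.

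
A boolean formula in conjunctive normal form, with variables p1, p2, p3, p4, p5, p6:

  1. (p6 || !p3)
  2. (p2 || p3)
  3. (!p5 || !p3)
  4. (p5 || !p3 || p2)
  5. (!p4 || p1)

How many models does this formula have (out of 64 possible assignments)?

15

Split on p3, then p2.
  p3=1, p2=1: remaining (p1,p4,p5,p6) ∈ {(0,0,0,1); (1,0,0,1); (1,1,0,1)} — 3.
  p3=1, p2=0: a clause becomes empty — 0.
  p3=0, p2=1: p5, p6 free; 3 ways for (p1,p4) × 2^2 = 12.
  p3=0, p2=0: a clause becomes empty — 0.
Total: 3 + 0 + 12 + 0 = 15.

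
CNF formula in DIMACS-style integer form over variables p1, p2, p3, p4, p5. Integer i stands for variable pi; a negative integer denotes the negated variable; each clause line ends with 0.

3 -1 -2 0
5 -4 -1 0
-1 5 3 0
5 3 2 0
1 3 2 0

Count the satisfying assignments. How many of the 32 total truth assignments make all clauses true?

Split on p1, then p3.
  p1=1, p3=1: p2 free; 3 ways for (p4,p5) × 2^1 = 6.
  p1=1, p3=0: remaining (p2,p4,p5) ∈ {(0,0,1); (0,1,1)} — 2.
  p1=0, p3=1: p2, p4, p5 free → 2^3 = 8.
  p1=0, p3=0: remaining (p2,p4,p5) ∈ {(1,0,0); (1,0,1); (1,1,0); (1,1,1)} — 4.
Total: 6 + 2 + 8 + 4 = 20.

20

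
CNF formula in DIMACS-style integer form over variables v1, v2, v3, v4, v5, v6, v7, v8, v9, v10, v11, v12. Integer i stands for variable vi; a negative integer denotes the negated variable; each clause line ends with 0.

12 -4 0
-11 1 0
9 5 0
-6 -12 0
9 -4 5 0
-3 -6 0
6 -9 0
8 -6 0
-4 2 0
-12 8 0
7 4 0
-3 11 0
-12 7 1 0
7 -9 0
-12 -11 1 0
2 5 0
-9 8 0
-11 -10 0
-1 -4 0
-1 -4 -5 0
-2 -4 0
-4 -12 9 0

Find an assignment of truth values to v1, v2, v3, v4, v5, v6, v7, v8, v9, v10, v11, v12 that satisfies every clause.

v1 = T, v2 = F, v3 = F, v4 = F, v5 = T, v6 = T, v7 = T, v8 = T, v9 = T, v10 = T, v11 = F, v12 = F

Check each clause:
  1. {¬v4, v12} — ¬v4 is true.
  2. {v1, ¬v11} — v1 is true.
  3. {v5, v9} — v9 is true.
  4. {¬v12, ¬v6} — ¬v12 is true.
  5. {¬v4, v5, v9} — v9 is true.
  6. {¬v6, ¬v3} — ¬v3 is true.
  7. {¬v9, v6} — v6 is true.
  8. {v8, ¬v6} — v8 is true.
  9. {¬v4, v2} — ¬v4 is true.
  10. {¬v12, v8} — v8 is true.
  11. {v7, v4} — v7 is true.
  12. {¬v3, v11} — ¬v3 is true.
  13. {v1, ¬v12, v7} — v1 is true.
  14. {v7, ¬v9} — v7 is true.
  15. {v1, ¬v11, ¬v12} — v1 is true.
  16. {v5, v2} — v5 is true.
  17. {v8, ¬v9} — v8 is true.
  18. {¬v11, ¬v10} — ¬v11 is true.
  19. {¬v4, ¬v1} — ¬v4 is true.
  20. {¬v1, ¬v4, ¬v5} — ¬v4 is true.
  21. {¬v2, ¬v4} — ¬v4 is true.
  22. {¬v4, v9, ¬v12} — v9 is true.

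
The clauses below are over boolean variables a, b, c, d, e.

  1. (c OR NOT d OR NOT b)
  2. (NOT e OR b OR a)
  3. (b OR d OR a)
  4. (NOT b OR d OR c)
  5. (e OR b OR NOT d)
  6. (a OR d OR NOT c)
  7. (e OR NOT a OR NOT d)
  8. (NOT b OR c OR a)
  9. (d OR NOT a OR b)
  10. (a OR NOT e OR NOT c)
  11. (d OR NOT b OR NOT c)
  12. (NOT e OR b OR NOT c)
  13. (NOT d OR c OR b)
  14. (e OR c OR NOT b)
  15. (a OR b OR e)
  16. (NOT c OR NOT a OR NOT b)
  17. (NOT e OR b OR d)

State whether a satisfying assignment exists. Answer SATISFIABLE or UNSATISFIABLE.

Branch on a: take a = False.
The remaining clauses are satisfied by b = True, c = True, d = True, e = False.
So a=F, b=T, c=T, d=T, e=F is a satisfying assignment.

SATISFIABLE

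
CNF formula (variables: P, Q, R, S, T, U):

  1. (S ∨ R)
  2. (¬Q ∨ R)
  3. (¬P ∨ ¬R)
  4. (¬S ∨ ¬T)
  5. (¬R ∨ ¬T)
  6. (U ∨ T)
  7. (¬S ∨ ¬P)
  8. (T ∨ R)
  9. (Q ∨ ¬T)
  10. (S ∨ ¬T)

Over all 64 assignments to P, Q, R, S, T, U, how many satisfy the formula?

Satisfying assignments:
  P=F Q=F R=T S=F T=F U=T
  P=F Q=F R=T S=T T=F U=T
  P=F Q=T R=T S=F T=F U=T
  P=F Q=T R=T S=T T=F U=T
That's 4 in total.

4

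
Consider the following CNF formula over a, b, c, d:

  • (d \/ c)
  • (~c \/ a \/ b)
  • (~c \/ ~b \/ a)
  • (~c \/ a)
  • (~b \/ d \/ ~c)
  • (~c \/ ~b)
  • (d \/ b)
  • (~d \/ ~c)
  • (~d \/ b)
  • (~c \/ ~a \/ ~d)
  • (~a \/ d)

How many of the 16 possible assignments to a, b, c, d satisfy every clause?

The models are:
  a=0 b=1 c=0 d=1
  a=1 b=1 c=0 d=1
Count: 2.

2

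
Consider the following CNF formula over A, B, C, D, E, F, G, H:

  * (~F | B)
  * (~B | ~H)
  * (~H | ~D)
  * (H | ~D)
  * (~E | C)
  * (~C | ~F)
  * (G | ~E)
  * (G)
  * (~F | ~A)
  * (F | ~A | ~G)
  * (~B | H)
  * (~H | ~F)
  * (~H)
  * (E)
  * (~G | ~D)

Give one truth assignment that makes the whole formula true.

The clause (G) is unit: G must be True.
The clause (~H) is unit: H must be False.
Unit propagation: (~D) forces D = False.
Unit propagation: (~B) forces B = False.
The clause (~F) is unit: F must be False.
The clause (~A) is unit: A must be False.
Unit propagation: (E) forces E = True.
(C) is a unit clause, so C = True.
Check each clause:
  1. (~F | B) — ~F is true.
  2. (~B | ~H) — ~H is true.
  3. (~H | ~D) — ~H is true.
  4. (~D | H) — ~D is true.
  5. (C | ~E) — C is true.
  6. (~C | ~F) — ~F is true.
  7. (G | ~E) — G is true.
  8. (G) — G is true.
  9. (~A | ~F) — ~F is true.
  10. (~A | F | ~G) — ~A is true.
  11. (H | ~B) — ~B is true.
  12. (~H | ~F) — ~H is true.
  13. (~H) — ~H is true.
  14. (E) — E is true.
  15. (~D | ~G) — ~D is true.

A=0, B=0, C=1, D=0, E=1, F=0, G=1, H=0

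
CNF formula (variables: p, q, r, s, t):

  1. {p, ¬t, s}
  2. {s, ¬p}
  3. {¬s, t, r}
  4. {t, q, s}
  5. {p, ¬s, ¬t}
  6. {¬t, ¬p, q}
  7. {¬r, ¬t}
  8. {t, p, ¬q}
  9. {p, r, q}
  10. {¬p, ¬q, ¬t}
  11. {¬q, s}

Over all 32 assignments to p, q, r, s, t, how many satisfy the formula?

The models are:
  p=0 q=0 r=1 s=1 t=0
  p=1 q=0 r=1 s=1 t=0
  p=1 q=1 r=1 s=1 t=0
That's 3 in total.

3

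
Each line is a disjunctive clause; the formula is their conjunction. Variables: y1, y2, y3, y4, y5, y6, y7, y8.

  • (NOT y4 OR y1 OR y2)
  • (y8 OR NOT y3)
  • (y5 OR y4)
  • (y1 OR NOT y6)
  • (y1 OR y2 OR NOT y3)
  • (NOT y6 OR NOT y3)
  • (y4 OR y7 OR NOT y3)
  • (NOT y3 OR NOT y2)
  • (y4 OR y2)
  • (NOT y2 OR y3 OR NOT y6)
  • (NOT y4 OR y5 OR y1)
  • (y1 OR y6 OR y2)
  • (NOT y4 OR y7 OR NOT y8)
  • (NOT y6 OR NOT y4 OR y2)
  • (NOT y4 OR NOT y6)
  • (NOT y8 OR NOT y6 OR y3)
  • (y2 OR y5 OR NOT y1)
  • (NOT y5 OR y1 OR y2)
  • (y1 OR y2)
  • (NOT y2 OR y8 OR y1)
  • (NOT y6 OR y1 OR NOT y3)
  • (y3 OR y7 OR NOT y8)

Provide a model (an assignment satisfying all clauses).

y1 = T, y2 = T, y3 = F, y4 = T, y5 = F, y6 = F, y7 = T, y8 = T

Check each clause:
  1. (NOT y4 OR y2 OR y1) — y1 is true.
  2. (NOT y3 OR y8) — y8 is true.
  3. (y5 OR y4) — y4 is true.
  4. (y1 OR NOT y6) — y1 is true.
  5. (y2 OR NOT y3 OR y1) — y1 is true.
  6. (NOT y6 OR NOT y3) — NOT y6 is true.
  7. (y7 OR y4 OR NOT y3) — y4 is true.
  8. (NOT y2 OR NOT y3) — NOT y3 is true.
  9. (y2 OR y4) — y2 is true.
  10. (NOT y6 OR NOT y2 OR y3) — NOT y6 is true.
  11. (y1 OR NOT y4 OR y5) — y1 is true.
  12. (y1 OR y2 OR y6) — y1 is true.
  13. (NOT y4 OR NOT y8 OR y7) — y7 is true.
  14. (NOT y6 OR y2 OR NOT y4) — y2 is true.
  15. (NOT y6 OR NOT y4) — NOT y6 is true.
  16. (y3 OR NOT y8 OR NOT y6) — NOT y6 is true.
  17. (y2 OR NOT y1 OR y5) — y2 is true.
  18. (y1 OR y2 OR NOT y5) — y1 is true.
  19. (y1 OR y2) — y1 is true.
  20. (y1 OR y8 OR NOT y2) — y8 is true.
  21. (NOT y3 OR NOT y6 OR y1) — y1 is true.
  22. (y3 OR y7 OR NOT y8) — y7 is true.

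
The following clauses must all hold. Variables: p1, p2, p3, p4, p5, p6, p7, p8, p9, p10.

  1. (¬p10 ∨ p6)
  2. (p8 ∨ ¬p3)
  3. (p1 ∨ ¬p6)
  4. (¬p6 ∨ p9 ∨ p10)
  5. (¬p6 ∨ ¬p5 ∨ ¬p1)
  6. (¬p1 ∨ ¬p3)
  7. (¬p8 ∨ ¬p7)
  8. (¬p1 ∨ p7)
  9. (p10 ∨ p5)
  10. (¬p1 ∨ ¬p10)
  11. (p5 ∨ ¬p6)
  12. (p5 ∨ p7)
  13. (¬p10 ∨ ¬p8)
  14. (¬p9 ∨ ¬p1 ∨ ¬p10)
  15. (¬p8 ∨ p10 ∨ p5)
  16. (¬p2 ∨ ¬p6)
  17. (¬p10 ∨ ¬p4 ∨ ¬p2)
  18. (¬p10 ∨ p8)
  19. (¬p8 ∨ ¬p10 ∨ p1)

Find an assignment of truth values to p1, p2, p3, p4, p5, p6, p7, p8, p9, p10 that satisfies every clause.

p2 occurs only negated in the remaining clauses — set p2 = False.
p3 occurs only negated in the remaining clauses — set p3 = False.
Branch on p1: take p1 = False.
  then p6 is forced to False.
  then p10 is forced to False.
  then p5 is forced to True.
For the remaining variables, p4 = True, p7 = False, p8 = True, p9 = True works.
Every clause has at least one true literal under this assignment.
Check each clause:
  1. (¬p10 ∨ p6) — ¬p10 is true.
  2. (p8 ∨ ¬p3) — p8 is true.
  3. (p1 ∨ ¬p6) — ¬p6 is true.
  4. (p10 ∨ ¬p6 ∨ p9) — p9 is true.
  5. (¬p5 ∨ ¬p6 ∨ ¬p1) — ¬p6 is true.
  6. (¬p1 ∨ ¬p3) — ¬p3 is true.
  7. (¬p8 ∨ ¬p7) — ¬p7 is true.
  8. (¬p1 ∨ p7) — ¬p1 is true.
  9. (p5 ∨ p10) — p5 is true.
  10. (¬p1 ∨ ¬p10) — ¬p10 is true.
  11. (p5 ∨ ¬p6) — ¬p6 is true.
  12. (p5 ∨ p7) — p5 is true.
  13. (¬p8 ∨ ¬p10) — ¬p10 is true.
  14. (¬p10 ∨ ¬p1 ∨ ¬p9) — ¬p10 is true.
  15. (¬p8 ∨ p10 ∨ p5) — p5 is true.
  16. (¬p2 ∨ ¬p6) — ¬p6 is true.
  17. (¬p10 ∨ ¬p4 ∨ ¬p2) — ¬p10 is true.
  18. (¬p10 ∨ p8) — p8 is true.
  19. (¬p8 ∨ p1 ∨ ¬p10) — ¬p10 is true.

p1 = F, p2 = F, p3 = F, p4 = T, p5 = T, p6 = F, p7 = F, p8 = T, p9 = T, p10 = F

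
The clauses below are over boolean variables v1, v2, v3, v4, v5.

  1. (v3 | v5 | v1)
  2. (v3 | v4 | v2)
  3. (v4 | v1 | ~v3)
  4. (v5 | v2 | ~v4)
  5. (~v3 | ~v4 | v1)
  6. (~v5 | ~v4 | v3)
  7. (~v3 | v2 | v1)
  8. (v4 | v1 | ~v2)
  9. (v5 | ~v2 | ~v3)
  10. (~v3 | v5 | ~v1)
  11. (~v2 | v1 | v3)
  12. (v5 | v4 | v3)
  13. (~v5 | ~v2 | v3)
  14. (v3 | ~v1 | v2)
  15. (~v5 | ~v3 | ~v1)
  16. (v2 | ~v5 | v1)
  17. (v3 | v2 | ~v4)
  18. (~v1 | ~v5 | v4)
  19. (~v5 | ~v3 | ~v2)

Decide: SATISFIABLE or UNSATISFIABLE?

SATISFIABLE

Set v1 = True and propagate.
For the remaining variables, v2 = True, v3 = False, v4 = True, v5 = False works.
Every clause has at least one true literal under this assignment.
So v1 = True, v2 = True, v3 = False, v4 = True, v5 = False is a satisfying assignment.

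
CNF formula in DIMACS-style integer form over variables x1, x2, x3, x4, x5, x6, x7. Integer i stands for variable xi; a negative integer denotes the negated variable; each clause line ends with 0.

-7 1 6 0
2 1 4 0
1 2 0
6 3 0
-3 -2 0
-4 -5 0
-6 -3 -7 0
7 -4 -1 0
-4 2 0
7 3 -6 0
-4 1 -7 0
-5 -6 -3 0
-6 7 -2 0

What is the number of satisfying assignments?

12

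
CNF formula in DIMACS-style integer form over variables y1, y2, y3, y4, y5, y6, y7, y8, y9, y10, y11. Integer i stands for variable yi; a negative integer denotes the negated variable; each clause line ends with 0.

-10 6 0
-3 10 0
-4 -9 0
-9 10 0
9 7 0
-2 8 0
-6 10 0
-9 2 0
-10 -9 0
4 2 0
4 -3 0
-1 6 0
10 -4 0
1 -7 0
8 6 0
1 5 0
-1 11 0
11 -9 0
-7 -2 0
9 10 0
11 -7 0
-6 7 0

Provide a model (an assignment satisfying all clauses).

y1=T, y2=F, y3=T, y4=T, y5=F, y6=T, y7=T, y8=F, y9=F, y10=T, y11=T

y11 occurs only positively in the remaining clauses — set y11 = True.
Set y1 = True and propagate.
  then y6 is forced to True.
  then y10 is forced to True.
  then y9 is forced to False.
  then y7 is forced to True.
  then y2 is forced to False.
  then y4 is forced to True.
y3, y5, y8 are now unconstrained; take y3 = True, y5 = False, y8 = False.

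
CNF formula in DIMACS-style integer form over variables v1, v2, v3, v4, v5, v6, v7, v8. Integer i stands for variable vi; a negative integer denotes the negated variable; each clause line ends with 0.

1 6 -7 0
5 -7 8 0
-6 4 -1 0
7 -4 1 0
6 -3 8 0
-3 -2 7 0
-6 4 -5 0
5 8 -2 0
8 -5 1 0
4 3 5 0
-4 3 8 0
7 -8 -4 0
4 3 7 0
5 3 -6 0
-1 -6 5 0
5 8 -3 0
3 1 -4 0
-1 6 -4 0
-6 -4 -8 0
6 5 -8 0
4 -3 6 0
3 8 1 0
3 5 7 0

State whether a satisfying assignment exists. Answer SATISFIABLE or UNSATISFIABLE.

Set v1 = True and propagate.
The remaining clauses are satisfied by v2 = True, v3 = False, v4 = False, v5 = True, v6 = False, v7 = True, v8 = False.
Every clause has at least one true literal under this assignment.
So v1 = 1, v2 = 1, v3 = 0, v4 = 0, v5 = 1, v6 = 0, v7 = 1, v8 = 0 is a satisfying assignment.

SATISFIABLE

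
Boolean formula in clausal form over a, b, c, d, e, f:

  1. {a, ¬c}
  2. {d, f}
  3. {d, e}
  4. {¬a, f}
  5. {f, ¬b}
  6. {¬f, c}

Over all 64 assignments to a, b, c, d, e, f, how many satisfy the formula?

8

Satisfying assignments:
  a=0 b=0 c=0 d=1 e=0 f=0
  a=0 b=0 c=0 d=1 e=1 f=0
  a=1 b=0 c=1 d=0 e=1 f=1
  a=1 b=0 c=1 d=1 e=0 f=1
  a=1 b=0 c=1 d=1 e=1 f=1
  a=1 b=1 c=1 d=0 e=1 f=1
  a=1 b=1 c=1 d=1 e=0 f=1
  a=1 b=1 c=1 d=1 e=1 f=1
That's 8 in total.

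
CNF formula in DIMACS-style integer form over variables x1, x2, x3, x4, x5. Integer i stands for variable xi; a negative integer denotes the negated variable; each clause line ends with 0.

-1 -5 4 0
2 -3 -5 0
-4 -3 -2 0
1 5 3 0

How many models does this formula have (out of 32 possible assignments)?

17

Split on x3, then x5.
  x3=1, x5=1: remaining (x1,x2,x4) ∈ {(0,1,0)} — 1.
  x3=1, x5=0: x1 free; 3 ways for (x2,x4) × 2^1 = 6.
  x3=0, x5=1: x2 free; 3 ways for (x1,x4) × 2^1 = 6.
  x3=0, x5=0: remaining (x1,x2,x4) ∈ {(1,0,0); (1,0,1); (1,1,0); (1,1,1)} — 4.
Total: 1 + 6 + 6 + 4 = 17.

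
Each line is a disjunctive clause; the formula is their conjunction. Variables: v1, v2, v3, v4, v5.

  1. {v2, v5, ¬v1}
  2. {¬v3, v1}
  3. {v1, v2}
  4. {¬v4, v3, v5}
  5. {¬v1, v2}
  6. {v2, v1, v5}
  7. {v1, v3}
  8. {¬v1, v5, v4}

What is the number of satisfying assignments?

Satisfying assignments:
  v1=T v2=T v3=F v4=F v5=T
  v1=T v2=T v3=F v4=T v5=T
  v1=T v2=T v3=T v4=F v5=T
  v1=T v2=T v3=T v4=T v5=F
  v1=T v2=T v3=T v4=T v5=T
Count: 5.

5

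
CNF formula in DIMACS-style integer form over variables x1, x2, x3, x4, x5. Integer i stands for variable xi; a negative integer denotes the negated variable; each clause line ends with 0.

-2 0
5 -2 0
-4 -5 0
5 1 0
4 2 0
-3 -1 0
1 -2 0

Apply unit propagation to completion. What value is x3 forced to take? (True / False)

False

Unit clause (~x2) sets x2 = False.
In (x2 \/ x4), x2 is now false; x4 must hold, so x4 = True.
From (~x5 \/ ~x4) and x4 = True: x5 = False.
(x5 \/ x1): since x5 = False, the clause reduces to (x1). x1 = True.
(~x1 \/ ~x3) with x1 = True leaves only ~x3, so x3 = False.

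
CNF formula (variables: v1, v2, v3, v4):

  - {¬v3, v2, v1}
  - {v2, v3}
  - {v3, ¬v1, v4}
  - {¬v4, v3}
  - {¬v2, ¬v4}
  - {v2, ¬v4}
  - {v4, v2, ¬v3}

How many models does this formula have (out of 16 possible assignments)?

The models are:
  v1=0 v2=1 v3=0 v4=0
  v1=0 v2=1 v3=1 v4=0
  v1=1 v2=1 v3=1 v4=0
Count: 3.

3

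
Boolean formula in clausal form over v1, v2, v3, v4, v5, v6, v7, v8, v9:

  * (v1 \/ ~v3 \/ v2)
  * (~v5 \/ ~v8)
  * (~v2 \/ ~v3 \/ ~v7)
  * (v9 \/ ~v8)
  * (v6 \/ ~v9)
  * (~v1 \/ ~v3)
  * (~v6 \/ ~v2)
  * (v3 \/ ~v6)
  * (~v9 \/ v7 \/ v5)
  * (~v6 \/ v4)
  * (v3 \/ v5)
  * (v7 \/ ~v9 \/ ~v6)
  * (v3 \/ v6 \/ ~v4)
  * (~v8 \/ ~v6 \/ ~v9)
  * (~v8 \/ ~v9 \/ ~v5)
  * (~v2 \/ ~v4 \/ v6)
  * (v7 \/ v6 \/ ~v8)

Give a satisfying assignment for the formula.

v1=False, v2=True, v3=False, v4=False, v5=True, v6=False, v7=False, v8=False, v9=False

v8 occurs only negated in the remaining clauses — set v8 = False.
Branch on v1: take v1 = False.
For the remaining variables, v2 = True, v3 = False, v4 = False, v5 = True, v6 = False, v7 = False, v9 = False works.
Every clause has at least one true literal under this assignment.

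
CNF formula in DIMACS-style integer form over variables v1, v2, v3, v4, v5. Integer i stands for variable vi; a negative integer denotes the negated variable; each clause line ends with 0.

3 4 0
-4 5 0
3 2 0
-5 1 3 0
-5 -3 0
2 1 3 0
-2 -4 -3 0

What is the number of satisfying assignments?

Satisfying assignments:
  v1=F v2=F v3=T v4=F v5=F
  v1=F v2=T v3=T v4=F v5=F
  v1=T v2=F v3=T v4=F v5=F
  v1=T v2=T v3=F v4=T v5=T
  v1=T v2=T v3=T v4=F v5=F
That's 5 in total.

5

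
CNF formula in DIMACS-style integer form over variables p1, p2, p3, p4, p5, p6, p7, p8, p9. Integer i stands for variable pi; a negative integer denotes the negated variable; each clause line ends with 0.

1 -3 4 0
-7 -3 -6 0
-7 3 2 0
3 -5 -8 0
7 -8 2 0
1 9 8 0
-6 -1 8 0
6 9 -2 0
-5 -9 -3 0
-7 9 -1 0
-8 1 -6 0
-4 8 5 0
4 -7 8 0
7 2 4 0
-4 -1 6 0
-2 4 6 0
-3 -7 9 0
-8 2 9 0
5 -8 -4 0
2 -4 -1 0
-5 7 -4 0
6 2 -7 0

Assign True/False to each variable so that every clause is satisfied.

p1 = T, p2 = T, p3 = T, p4 = F, p5 = F, p6 = T, p7 = F, p8 = T, p9 = T

Branch on p1: take p1 = True.
Branch on p2: take p2 = True.
The remaining clauses are satisfied by p3 = True, p4 = False, p5 = False, p6 = True, p7 = False, p8 = True, p9 = True.
Check each clause:
  1. (¬p3 ∨ p1 ∨ p4) — p1 is true.
  2. (¬p6 ∨ ¬p7 ∨ ¬p3) — ¬p7 is true.
  3. (p2 ∨ p3 ∨ ¬p7) — ¬p7 is true.
  4. (¬p8 ∨ ¬p5 ∨ p3) — p3 is true.
  5. (¬p8 ∨ p2 ∨ p7) — p2 is true.
  6. (p8 ∨ p9 ∨ p1) — p8 is true.
  7. (¬p6 ∨ ¬p1 ∨ p8) — p8 is true.
  8. (p9 ∨ p6 ∨ ¬p2) — p9 is true.
  9. (¬p5 ∨ ¬p9 ∨ ¬p3) — ¬p5 is true.
  10. (p9 ∨ ¬p7 ∨ ¬p1) — p9 is true.
  11. (p1 ∨ ¬p6 ∨ ¬p8) — p1 is true.
  12. (p8 ∨ ¬p4 ∨ p5) — p8 is true.
  13. (p8 ∨ p4 ∨ ¬p7) — p8 is true.
  14. (p4 ∨ p2 ∨ p7) — p2 is true.
  15. (¬p1 ∨ ¬p4 ∨ p6) — ¬p4 is true.
  16. (p4 ∨ ¬p2 ∨ p6) — p6 is true.
  17. (p9 ∨ ¬p3 ∨ ¬p7) — p9 is true.
  18. (p9 ∨ ¬p8 ∨ p2) — p9 is true.
  19. (¬p4 ∨ p5 ∨ ¬p8) — ¬p4 is true.
  20. (p2 ∨ ¬p4 ∨ ¬p1) — p2 is true.
  21. (p7 ∨ ¬p4 ∨ ¬p5) — ¬p5 is true.
  22. (¬p7 ∨ p2 ∨ p6) — ¬p7 is true.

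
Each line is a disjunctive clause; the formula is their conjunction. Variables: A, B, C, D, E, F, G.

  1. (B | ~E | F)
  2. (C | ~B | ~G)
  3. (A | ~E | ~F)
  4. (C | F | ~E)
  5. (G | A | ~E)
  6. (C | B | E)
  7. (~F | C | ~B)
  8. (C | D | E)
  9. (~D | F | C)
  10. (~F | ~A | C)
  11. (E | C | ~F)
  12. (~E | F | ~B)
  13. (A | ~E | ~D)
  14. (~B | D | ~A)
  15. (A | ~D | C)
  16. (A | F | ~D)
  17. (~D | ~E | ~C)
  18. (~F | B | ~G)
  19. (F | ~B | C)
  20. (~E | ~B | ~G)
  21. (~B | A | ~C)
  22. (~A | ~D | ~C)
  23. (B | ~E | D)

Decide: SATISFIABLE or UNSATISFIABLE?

Branch on A: take A = False.
Set B = False and propagate.
Try C = True.
For the remaining variables, D = False, E = False, F = True, G = False works.
Every clause has at least one true literal under this assignment.
So A=0, B=0, C=1, D=0, E=0, F=1, G=0 is a satisfying assignment.

SATISFIABLE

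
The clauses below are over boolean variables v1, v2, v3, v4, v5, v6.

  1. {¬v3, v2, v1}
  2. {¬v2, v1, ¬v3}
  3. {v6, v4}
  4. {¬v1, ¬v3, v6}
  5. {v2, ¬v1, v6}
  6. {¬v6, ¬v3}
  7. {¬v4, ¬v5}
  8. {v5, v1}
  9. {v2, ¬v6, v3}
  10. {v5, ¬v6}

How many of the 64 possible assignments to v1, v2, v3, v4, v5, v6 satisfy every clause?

3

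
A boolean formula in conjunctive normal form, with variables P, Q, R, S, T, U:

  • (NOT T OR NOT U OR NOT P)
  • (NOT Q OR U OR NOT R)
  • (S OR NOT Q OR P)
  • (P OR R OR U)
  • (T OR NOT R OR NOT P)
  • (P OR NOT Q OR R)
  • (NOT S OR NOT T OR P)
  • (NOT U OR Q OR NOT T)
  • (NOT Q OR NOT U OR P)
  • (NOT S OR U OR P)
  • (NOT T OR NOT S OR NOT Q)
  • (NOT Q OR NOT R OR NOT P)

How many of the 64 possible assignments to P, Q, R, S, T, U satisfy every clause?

19

Split on P, then Q.
  P=1, Q=1: 5 of the 16 assignments to (R,S,T,U) work.
  P=1, Q=0: S free; 4 ways for (R,T,U) × 2^1 = 8.
  P=0, Q=1: a clause becomes empty — 0.
  P=0, Q=0: 6 of the 16 assignments to (R,S,T,U) work.
Total: 5 + 8 + 0 + 6 = 19.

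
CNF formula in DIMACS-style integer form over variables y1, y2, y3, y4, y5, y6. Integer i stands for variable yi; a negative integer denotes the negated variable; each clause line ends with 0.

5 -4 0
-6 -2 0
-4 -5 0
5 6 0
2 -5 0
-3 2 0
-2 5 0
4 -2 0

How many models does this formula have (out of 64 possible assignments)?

2

The models are:
  y1=0 y2=0 y3=0 y4=0 y5=0 y6=1
  y1=1 y2=0 y3=0 y4=0 y5=0 y6=1
Count: 2.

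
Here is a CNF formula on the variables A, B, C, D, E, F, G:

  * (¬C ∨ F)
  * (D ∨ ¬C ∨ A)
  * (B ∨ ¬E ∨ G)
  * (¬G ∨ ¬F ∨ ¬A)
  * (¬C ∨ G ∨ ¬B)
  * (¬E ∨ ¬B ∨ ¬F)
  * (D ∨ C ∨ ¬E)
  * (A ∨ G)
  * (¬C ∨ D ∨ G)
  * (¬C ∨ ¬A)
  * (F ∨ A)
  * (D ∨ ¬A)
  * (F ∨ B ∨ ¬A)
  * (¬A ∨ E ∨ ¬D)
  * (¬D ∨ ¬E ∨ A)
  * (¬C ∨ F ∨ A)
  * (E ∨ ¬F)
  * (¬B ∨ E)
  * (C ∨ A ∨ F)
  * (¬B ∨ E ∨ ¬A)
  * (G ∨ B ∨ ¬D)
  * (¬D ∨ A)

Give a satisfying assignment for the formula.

Set A = True and propagate.
  then C is forced to False.
  then D is forced to True.
  then E is forced to True.
Branch on B: take B = True.
  then F is forced to False.
G is now unconstrained; take G = True.

A=1  B=1  C=0  D=1  E=1  F=0  G=1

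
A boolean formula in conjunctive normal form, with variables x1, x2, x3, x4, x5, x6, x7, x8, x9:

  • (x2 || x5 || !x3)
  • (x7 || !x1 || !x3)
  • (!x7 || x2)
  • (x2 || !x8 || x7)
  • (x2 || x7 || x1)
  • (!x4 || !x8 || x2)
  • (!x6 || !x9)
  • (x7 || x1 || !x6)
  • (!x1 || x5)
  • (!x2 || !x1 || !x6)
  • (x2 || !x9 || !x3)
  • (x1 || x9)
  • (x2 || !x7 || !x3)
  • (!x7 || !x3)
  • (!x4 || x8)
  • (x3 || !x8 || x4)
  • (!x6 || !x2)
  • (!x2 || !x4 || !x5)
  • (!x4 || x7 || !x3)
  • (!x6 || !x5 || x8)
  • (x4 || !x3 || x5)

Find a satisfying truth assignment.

x1 = F, x2 = T, x3 = F, x4 = T, x5 = F, x6 = F, x7 = F, x8 = T, x9 = T

Pure literal: x6 appears only negated; assign x6 = False.
Set x1 = False and propagate.
  then x9 is forced to True.
Try x2 = True.
For the remaining variables, x3 = False, x4 = True, x5 = False, x7 = False, x8 = True works.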